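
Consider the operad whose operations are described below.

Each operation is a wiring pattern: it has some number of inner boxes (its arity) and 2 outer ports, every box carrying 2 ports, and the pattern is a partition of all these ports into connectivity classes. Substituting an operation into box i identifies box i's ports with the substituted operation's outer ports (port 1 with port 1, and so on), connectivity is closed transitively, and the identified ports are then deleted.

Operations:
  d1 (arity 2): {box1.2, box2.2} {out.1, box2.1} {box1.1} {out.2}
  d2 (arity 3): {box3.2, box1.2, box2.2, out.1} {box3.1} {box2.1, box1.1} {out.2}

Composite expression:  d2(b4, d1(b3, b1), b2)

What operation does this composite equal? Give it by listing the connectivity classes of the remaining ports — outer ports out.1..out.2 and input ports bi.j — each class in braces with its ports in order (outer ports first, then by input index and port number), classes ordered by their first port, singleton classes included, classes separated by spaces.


{out.1, b2.2, b4.2} {out.2} {b1.1, b4.1} {b1.2, b3.2} {b2.1} {b3.1}

Two ports join when wires chain via d2-identified ports.
composing d1 on (b3, b1), with out.j its own outer ports: {out.1, b1.1} {out.2} {b1.2, b3.2} {b3.1}
composing d2 on (b4, b3, b1, b2), with out.j its own outer ports: {out.1, b2.2, b4.2} {out.2} {b1.1, b4.1} {b1.2, b3.2} {b2.1} {b3.1}


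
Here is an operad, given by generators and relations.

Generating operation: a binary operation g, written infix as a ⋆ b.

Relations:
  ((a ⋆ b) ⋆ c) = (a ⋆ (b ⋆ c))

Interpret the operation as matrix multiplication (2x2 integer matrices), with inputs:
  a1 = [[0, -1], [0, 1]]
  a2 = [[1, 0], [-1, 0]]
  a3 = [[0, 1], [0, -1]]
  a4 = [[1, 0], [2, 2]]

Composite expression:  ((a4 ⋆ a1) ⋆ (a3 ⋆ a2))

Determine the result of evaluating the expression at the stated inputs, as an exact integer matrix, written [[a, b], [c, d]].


(a4 ⋆ a1) = [[0, -1], [0, 0]]
(a3 ⋆ a2) = [[-1, 0], [1, 0]]
((a4 ⋆ a1) ⋆ (a3 ⋆ a2)) = [[-1, 0], [0, 0]]

[[-1, 0], [0, 0]]


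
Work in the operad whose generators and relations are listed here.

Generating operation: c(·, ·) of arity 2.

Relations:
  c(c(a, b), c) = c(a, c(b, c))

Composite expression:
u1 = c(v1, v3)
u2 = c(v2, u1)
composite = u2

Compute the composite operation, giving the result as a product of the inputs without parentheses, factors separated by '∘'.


v2 ∘ v1 ∘ v3


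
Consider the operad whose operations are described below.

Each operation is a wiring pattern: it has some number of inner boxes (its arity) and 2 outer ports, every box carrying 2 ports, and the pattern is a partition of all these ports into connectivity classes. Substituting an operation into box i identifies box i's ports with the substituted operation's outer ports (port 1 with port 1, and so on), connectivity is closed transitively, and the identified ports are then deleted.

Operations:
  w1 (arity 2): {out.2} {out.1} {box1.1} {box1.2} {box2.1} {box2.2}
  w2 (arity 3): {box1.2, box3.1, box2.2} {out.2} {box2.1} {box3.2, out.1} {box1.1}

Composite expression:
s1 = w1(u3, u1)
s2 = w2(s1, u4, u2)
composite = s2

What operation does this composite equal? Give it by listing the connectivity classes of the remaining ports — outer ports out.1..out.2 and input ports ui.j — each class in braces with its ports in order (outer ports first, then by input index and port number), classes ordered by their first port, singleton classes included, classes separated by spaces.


Two ports join when wires chain via w2-identified ports.
stage w1: inputs (u3, u1), connectivity {out.1} {out.2} {u1.1} {u1.2} {u3.1} {u3.2}, out.j its boundary
stage w2: inputs (u3, u1, u4, u2), connectivity {out.1, u2.2} {out.2} {u1.1} {u1.2} {u2.1, u4.2} {u3.1} {u3.2} {u4.1}, out.j its boundary

{out.1, u2.2} {out.2} {u1.1} {u1.2} {u2.1, u4.2} {u3.1} {u3.2} {u4.1}


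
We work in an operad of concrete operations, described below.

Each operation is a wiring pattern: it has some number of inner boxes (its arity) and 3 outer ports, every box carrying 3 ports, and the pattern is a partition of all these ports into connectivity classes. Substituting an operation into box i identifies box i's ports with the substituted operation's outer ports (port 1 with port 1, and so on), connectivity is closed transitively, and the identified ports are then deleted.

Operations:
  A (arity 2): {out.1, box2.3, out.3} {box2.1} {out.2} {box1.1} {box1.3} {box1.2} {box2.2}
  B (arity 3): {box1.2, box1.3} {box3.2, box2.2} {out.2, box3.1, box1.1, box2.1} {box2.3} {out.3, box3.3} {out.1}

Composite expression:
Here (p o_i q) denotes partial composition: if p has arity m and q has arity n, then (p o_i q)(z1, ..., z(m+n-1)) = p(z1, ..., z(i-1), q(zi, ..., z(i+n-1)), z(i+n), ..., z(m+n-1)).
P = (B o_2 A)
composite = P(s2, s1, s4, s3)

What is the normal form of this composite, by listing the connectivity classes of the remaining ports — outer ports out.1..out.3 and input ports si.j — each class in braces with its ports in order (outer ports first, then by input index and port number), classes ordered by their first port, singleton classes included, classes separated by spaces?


Reachability decides: close wires over B-identified ports.
A over (s1, s4) gives {out.1, out.3, s4.3} {out.2} {s1.1} {s1.2} {s1.3} {s4.1} {s4.2}, out.j being that stage's outer ports
B over (s2, s1, s4, s3) gives {out.1} {out.2, s2.1, s3.1, s4.3} {out.3, s3.3} {s1.1} {s1.2} {s1.3} {s2.2, s2.3} {s3.2} {s4.1} {s4.2}, out.j being that stage's outer ports

{out.1} {out.2, s2.1, s3.1, s4.3} {out.3, s3.3} {s1.1} {s1.2} {s1.3} {s2.2, s2.3} {s3.2} {s4.1} {s4.2}


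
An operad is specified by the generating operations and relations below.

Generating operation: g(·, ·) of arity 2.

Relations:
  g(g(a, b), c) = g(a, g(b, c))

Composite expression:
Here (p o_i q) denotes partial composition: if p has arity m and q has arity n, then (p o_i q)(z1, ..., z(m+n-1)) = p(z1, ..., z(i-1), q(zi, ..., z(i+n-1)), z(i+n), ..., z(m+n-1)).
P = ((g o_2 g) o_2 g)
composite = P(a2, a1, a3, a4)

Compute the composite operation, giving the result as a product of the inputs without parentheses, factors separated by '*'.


a2 * a1 * a3 * a4

Key point: g is associative — brackets drop, the a-order remains.
g(a1, a3) unparenthesizes to a1 * a3
g(g(a1, a3), a4) unparenthesizes to a1 * a3 * a4
g(a2, g(g(a1, a3), a4)) unparenthesizes to a2 * a1 * a3 * a4


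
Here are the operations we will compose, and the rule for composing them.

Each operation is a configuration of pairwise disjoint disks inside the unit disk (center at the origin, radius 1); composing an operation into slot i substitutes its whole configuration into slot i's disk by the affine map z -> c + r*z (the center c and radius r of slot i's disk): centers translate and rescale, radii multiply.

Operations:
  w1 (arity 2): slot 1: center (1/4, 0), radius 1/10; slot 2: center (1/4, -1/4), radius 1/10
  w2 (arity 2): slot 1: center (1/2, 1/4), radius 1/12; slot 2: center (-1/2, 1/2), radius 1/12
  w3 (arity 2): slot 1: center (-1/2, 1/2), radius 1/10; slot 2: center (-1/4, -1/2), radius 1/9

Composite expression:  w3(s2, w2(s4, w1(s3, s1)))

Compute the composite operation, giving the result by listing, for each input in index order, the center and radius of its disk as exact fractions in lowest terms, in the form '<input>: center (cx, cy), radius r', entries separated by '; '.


s1: center (-131/432, -193/432), radius 1/1080; s2: center (-1/2, 1/2), radius 1/10; s3: center (-131/432, -4/9), radius 1/1080; s4: center (-7/36, -17/36), radius 1/108

Nesting under w3 composes maps z -> c + r*z down each s-path.
input s2: applying the 1 nested substitution gives center (-1/2, 1/2), radius 1/10
input s4: applying the 2 nested substitutions gives center (-7/36, -17/36), radius 1/108
input s3: applying the 3 nested substitutions gives center (-131/432, -4/9), radius 1/1080
input s1: applying the 3 nested substitutions gives center (-131/432, -193/432), radius 1/1080


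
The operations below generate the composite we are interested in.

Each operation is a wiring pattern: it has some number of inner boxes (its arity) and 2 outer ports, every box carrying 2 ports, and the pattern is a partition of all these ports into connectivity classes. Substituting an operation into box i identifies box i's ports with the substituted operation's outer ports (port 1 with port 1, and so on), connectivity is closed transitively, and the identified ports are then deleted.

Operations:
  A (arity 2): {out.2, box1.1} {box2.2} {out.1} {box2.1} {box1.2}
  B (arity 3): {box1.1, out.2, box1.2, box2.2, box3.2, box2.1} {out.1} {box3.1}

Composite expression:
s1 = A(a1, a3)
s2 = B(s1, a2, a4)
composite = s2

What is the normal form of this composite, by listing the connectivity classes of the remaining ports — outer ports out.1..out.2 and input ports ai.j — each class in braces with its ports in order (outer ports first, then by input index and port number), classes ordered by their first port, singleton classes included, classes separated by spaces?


{out.1} {out.2, a1.1, a2.1, a2.2, a4.2} {a1.2} {a3.1} {a3.2} {a4.1}


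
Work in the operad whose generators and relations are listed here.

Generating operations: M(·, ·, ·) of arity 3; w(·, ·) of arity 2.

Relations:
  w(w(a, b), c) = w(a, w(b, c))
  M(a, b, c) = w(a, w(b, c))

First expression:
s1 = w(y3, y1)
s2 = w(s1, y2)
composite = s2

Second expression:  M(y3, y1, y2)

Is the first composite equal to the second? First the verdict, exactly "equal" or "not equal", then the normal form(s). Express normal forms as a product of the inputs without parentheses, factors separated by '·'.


equal — both sides give y3 · y1 · y2

Reducing the first expression gives y3 · y1 · y2
Reducing the second expression gives y3 · y1 · y2
The forms coincide; equal.


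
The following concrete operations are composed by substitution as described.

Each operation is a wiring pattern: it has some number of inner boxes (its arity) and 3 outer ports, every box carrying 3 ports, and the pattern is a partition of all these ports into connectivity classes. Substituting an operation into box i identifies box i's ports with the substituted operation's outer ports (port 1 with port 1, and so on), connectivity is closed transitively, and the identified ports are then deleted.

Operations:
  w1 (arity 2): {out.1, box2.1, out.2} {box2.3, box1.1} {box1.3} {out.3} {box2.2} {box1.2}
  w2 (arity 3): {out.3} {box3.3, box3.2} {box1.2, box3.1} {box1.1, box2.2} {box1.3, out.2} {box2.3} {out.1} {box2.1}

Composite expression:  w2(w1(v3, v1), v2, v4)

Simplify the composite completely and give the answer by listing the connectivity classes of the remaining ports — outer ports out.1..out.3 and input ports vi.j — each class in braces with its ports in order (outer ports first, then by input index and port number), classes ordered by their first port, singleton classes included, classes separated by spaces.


{out.1} {out.2} {out.3} {v1.1, v2.2, v4.1} {v1.2} {v1.3, v3.1} {v2.1} {v2.3} {v3.2} {v3.3} {v4.2, v4.3}

Reachability decides: close wires over w2-identified ports.
through w1, on inputs (v3, v1): {out.1, out.2, v1.1} {out.3} {v1.2} {v1.3, v3.1} {v3.2} {v3.3} (out.j = stage outer ports)
through w2, on inputs (v3, v1, v2, v4): {out.1} {out.2} {out.3} {v1.1, v2.2, v4.1} {v1.2} {v1.3, v3.1} {v2.1} {v2.3} {v3.2} {v3.3} {v4.2, v4.3} (out.j = stage outer ports)


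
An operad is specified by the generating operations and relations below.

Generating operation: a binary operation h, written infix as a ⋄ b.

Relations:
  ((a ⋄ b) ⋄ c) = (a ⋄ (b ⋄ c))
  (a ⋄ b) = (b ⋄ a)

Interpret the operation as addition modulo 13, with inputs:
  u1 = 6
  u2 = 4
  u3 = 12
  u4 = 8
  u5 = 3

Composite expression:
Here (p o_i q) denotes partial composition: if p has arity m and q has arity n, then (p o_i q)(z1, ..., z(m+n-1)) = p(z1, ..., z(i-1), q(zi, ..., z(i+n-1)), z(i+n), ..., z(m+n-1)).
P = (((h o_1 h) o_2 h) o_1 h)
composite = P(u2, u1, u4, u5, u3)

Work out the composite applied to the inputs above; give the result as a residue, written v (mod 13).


7 (mod 13)

(u2 ⋄ u1) = 10
(u4 ⋄ u5) = 11
((u2 ⋄ u1) ⋄ (u4 ⋄ u5)) = 8
(((u2 ⋄ u1) ⋄ (u4 ⋄ u5)) ⋄ u3) = 7


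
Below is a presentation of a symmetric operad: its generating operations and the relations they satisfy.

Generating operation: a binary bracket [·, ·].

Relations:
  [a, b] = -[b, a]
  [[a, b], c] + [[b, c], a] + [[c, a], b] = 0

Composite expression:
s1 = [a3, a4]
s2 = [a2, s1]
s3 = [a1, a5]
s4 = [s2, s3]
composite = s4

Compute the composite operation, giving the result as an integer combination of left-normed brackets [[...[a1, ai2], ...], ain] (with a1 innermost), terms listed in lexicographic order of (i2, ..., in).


-[[[[a1, a5], a2], a3], a4] + [[[[a1, a5], a2], a4], a3] + [[[[a1, a5], a3], a4], a2] - [[[[a1, a5], a4], a3], a2]

Skip Jacobi rewriting: expand, keep a1-initial words, read off terms.
Composite bracket: [[a2, [a3, a4]], [a1, a5]]
Expanding via [a, b] = ab - ba: 16 signed words (2^4 = 16).
Collect the words opening with a1:
  word a1a5a2a3a4 has sign -1, contributing -[[[[a1, a5], a2], a3], a4]
  word a1a5a2a4a3 has sign +1, contributing +[[[[a1, a5], a2], a4], a3]
  word a1a5a3a4a2 has sign +1, contributing +[[[[a1, a5], a3], a4], a2]
  word a1a5a4a3a2 has sign -1, contributing -[[[[a1, a5], a4], a3], a2]


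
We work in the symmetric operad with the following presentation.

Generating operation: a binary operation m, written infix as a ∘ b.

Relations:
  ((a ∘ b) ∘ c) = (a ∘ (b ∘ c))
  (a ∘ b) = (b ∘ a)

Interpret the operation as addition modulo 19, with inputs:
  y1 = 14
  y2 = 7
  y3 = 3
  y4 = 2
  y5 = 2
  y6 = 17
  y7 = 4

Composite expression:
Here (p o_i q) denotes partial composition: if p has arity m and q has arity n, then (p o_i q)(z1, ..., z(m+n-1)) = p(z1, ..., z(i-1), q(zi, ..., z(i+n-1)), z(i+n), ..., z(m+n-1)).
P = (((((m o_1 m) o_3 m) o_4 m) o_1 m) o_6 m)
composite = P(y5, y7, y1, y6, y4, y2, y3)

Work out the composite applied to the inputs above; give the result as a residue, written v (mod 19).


11 (mod 19)

(y5 ∘ y7) = 6
((y5 ∘ y7) ∘ y1) = 1
(y2 ∘ y3) = 10
(y4 ∘ (y2 ∘ y3)) = 12
(y6 ∘ (y4 ∘ (y2 ∘ y3))) = 10
(((y5 ∘ y7) ∘ y1) ∘ (y6 ∘ (y4 ∘ (y2 ∘ y3)))) = 11


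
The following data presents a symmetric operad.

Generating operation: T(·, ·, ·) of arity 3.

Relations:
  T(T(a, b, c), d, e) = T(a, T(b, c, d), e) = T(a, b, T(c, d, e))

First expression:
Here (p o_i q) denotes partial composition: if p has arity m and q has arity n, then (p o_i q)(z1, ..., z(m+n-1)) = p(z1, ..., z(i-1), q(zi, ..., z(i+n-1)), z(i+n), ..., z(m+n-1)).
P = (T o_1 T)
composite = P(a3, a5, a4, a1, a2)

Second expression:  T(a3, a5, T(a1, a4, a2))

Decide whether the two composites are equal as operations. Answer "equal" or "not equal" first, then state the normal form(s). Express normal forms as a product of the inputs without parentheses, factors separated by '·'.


In normal form, the first expression is a3 · a5 · a4 · a1 · a2
In normal form, the second expression is a3 · a5 · a1 · a4 · a2
No match — not equal.

not equal; the first gives a3 · a5 · a4 · a1 · a2 and the second a3 · a5 · a1 · a4 · a2


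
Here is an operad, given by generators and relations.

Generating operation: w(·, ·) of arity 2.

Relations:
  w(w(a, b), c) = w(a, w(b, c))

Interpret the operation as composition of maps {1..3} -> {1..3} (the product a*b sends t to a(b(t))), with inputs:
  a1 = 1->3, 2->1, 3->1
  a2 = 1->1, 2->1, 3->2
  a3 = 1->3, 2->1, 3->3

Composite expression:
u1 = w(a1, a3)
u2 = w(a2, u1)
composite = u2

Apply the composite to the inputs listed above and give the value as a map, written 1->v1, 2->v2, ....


1->1, 2->2, 3->1

w(a1, a3) = 1->1, 2->3, 3->1
w(a2, w(a1, a3)) = 1->1, 2->2, 3->1


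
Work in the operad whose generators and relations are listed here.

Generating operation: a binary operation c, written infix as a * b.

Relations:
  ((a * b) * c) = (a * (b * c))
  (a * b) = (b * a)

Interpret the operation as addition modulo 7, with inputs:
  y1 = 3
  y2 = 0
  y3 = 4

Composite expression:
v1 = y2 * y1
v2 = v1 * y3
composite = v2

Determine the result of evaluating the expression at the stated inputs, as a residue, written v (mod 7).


0 (mod 7)

(y2 * y1) = 3
((y2 * y1) * y3) = 0


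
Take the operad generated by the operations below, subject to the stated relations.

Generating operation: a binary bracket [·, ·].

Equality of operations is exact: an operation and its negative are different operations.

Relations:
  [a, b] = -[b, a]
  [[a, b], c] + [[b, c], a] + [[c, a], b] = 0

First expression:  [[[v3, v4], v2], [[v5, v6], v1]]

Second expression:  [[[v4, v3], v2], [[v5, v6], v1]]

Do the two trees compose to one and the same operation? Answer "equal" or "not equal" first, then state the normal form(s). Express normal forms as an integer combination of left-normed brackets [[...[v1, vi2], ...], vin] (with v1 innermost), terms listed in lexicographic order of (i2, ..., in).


not equal — first -[[[[[v1, v5], v6], v2], v3], v4] + [[[[[v1, v5], v6], v2], v4], v3] + [[[[[v1, v5], v6], v3], v4], v2] - [[[[[v1, v5], v6], v4], v3], v2] + [[[[[v1, v6], v5], v2], v3], v4] - [[[[[v1, v6], v5], v2], v4], v3] - [[[[[v1, v6], v5], v3], v4], v2] + [[[[[v1, v6], v5], v4], v3], v2], second [[[[[v1, v5], v6], v2], v3], v4] - [[[[[v1, v5], v6], v2], v4], v3] - [[[[[v1, v5], v6], v3], v4], v2] + [[[[[v1, v5], v6], v4], v3], v2] - [[[[[v1, v6], v5], v2], v3], v4] + [[[[[v1, v6], v5], v2], v4], v3] + [[[[[v1, v6], v5], v3], v4], v2] - [[[[[v1, v6], v5], v4], v3], v2]

In normal form, the first expression is -[[[[[v1, v5], v6], v2], v3], v4] + [[[[[v1, v5], v6], v2], v4], v3] + [[[[[v1, v5], v6], v3], v4], v2] - [[[[[v1, v5], v6], v4], v3], v2] + [[[[[v1, v6], v5], v2], v3], v4] - [[[[[v1, v6], v5], v2], v4], v3] - [[[[[v1, v6], v5], v3], v4], v2] + [[[[[v1, v6], v5], v4], v3], v2]
In normal form, the second expression is [[[[[v1, v5], v6], v2], v3], v4] - [[[[[v1, v5], v6], v2], v4], v3] - [[[[[v1, v5], v6], v3], v4], v2] + [[[[[v1, v5], v6], v4], v3], v2] - [[[[[v1, v6], v5], v2], v3], v4] + [[[[[v1, v6], v5], v2], v4], v3] + [[[[[v1, v6], v5], v3], v4], v2] - [[[[[v1, v6], v5], v4], v3], v2]
They disagree, so not equal.


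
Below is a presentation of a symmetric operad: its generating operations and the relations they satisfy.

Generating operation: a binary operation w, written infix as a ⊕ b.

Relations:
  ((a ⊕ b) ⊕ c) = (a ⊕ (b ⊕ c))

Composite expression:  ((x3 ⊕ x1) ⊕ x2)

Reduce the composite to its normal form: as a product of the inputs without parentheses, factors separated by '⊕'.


x3 ⊕ x1 ⊕ x2

Key point: w is associative — brackets drop, the x-order remains.
(x3 ⊕ x1) linearizes to x3 ⊕ x1
((x3 ⊕ x1) ⊕ x2) linearizes to x3 ⊕ x1 ⊕ x2


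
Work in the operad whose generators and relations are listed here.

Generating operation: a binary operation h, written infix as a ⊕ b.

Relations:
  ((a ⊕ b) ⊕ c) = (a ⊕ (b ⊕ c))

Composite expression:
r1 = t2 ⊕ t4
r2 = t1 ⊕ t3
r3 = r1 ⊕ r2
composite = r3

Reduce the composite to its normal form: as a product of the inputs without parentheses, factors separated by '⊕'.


t2 ⊕ t4 ⊕ t1 ⊕ t3

Every regrouping of h is equal, so read the t-inputs in written order.
(t2 ⊕ t4) collapses to t2 ⊕ t4
(t1 ⊕ t3) collapses to t1 ⊕ t3
((t2 ⊕ t4) ⊕ (t1 ⊕ t3)) collapses to t2 ⊕ t4 ⊕ t1 ⊕ t3


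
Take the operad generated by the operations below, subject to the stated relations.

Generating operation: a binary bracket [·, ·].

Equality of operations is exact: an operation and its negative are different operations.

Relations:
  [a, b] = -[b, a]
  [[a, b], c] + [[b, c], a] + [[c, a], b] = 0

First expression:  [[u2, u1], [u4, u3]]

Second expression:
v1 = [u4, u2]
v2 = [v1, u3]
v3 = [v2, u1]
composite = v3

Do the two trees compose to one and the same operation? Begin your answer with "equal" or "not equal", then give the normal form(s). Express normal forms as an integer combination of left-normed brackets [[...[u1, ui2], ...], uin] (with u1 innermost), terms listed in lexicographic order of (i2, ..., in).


not equal — first [[[u1, u2], u3], u4] - [[[u1, u2], u4], u3], second [[[u1, u2], u4], u3] - [[[u1, u3], u2], u4] + [[[u1, u3], u4], u2] - [[[u1, u4], u2], u3]

The first expression, normalized: [[[u1, u2], u3], u4] - [[[u1, u2], u4], u3]
The second expression, normalized: [[[u1, u2], u4], u3] - [[[u1, u3], u2], u4] + [[[u1, u3], u4], u2] - [[[u1, u4], u2], u3]
They disagree, so not equal.


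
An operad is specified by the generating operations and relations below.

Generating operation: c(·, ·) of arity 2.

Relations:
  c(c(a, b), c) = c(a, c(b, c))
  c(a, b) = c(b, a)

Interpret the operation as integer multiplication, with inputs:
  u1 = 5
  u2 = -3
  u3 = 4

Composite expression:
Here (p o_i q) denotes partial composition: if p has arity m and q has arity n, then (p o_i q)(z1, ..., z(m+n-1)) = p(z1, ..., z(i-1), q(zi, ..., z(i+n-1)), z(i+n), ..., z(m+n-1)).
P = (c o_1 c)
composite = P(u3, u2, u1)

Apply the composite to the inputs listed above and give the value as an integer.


-60


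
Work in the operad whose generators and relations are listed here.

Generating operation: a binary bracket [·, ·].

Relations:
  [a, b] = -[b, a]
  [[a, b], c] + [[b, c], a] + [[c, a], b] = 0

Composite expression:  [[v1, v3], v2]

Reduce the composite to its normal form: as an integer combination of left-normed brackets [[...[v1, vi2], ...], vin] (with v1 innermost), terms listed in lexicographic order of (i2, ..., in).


Left-normed coefficients sit on the v1-initial expansion words.
Composite bracket: [[v1, v3], v2]
Expanding via [a, b] = ab - ba: 4 signed words (2^2 = 4).
Only words starting with v1 matter:
  from v1v3v2, sign +1: term +[[v1, v3], v2]

[[v1, v3], v2]


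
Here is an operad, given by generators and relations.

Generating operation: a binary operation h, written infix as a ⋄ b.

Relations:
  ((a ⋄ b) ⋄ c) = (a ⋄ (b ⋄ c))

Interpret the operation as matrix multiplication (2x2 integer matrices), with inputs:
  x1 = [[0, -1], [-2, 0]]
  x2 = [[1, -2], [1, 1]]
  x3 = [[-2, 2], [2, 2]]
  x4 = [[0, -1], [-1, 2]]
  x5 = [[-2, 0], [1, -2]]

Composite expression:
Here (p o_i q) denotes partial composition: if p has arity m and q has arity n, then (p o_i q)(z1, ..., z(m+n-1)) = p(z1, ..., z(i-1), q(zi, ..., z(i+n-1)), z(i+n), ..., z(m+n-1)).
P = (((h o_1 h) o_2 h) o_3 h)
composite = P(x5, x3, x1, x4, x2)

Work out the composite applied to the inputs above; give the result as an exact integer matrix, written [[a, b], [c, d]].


[[-12, -24], [2, 20]]

(x1 ⋄ x4) = [[1, -2], [0, 2]]
(x3 ⋄ (x1 ⋄ x4)) = [[-2, 8], [2, 0]]
(x5 ⋄ (x3 ⋄ (x1 ⋄ x4))) = [[4, -16], [-6, 8]]
((x5 ⋄ (x3 ⋄ (x1 ⋄ x4))) ⋄ x2) = [[-12, -24], [2, 20]]


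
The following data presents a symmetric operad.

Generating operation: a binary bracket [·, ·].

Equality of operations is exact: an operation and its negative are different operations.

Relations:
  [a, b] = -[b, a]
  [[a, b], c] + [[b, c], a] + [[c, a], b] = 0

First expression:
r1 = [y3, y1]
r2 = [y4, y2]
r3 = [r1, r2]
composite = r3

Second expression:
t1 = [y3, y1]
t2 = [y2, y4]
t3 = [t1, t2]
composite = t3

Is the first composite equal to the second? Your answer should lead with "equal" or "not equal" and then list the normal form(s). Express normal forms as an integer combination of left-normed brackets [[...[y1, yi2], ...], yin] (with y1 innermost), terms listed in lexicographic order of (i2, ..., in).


not equal; the first gives [[[y1, y3], y2], y4] - [[[y1, y3], y4], y2] and the second -[[[y1, y3], y2], y4] + [[[y1, y3], y4], y2]


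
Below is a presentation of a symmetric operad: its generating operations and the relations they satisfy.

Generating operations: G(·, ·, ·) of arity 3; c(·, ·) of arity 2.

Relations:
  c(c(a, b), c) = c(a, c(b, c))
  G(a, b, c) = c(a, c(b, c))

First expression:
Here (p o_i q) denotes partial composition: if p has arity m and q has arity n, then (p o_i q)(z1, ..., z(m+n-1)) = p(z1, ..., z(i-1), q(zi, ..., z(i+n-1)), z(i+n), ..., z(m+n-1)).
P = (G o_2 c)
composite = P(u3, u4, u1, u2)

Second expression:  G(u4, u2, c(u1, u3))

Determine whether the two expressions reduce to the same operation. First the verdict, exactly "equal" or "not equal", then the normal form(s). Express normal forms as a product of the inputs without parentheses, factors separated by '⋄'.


not equal; first: u3 ⋄ u4 ⋄ u1 ⋄ u2; second: u4 ⋄ u2 ⋄ u1 ⋄ u3

Reducing the first expression gives u3 ⋄ u4 ⋄ u1 ⋄ u2
Reducing the second expression gives u4 ⋄ u2 ⋄ u1 ⋄ u3
Different reductions; not equal.


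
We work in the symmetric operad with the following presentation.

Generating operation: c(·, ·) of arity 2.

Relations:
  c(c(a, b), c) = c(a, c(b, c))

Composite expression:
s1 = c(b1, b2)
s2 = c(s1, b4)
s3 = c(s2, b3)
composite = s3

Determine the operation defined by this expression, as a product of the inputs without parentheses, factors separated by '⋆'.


b1 ⋆ b2 ⋆ b4 ⋆ b3

The c-tree's shape is irrelevant; the b-reading-order decides.
c(b1, b2) unparenthesizes to b1 ⋆ b2
c(c(b1, b2), b4) unparenthesizes to b1 ⋆ b2 ⋆ b4
c(c(c(b1, b2), b4), b3) unparenthesizes to b1 ⋆ b2 ⋆ b4 ⋆ b3


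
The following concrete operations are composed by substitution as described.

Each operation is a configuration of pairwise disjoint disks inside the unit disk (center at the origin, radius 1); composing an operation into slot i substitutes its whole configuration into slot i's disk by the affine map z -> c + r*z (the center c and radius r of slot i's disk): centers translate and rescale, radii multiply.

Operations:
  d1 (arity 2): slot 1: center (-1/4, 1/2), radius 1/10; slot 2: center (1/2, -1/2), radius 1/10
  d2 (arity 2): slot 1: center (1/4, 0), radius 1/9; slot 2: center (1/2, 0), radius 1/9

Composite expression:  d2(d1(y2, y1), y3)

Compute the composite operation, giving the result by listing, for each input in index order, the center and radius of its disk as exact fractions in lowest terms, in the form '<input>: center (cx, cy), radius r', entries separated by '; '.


y1: center (11/36, -1/18), radius 1/90; y2: center (2/9, 1/18), radius 1/90; y3: center (1/2, 0), radius 1/9

Only the slot chain above each y matters under d2; compose those maps.
y2: after 2 affine steps, its disk has center (2/9, 1/18), radius 1/90
y1: after 2 affine steps, its disk has center (11/36, -1/18), radius 1/90
y3: after 1 affine step, its disk has center (1/2, 0), radius 1/9


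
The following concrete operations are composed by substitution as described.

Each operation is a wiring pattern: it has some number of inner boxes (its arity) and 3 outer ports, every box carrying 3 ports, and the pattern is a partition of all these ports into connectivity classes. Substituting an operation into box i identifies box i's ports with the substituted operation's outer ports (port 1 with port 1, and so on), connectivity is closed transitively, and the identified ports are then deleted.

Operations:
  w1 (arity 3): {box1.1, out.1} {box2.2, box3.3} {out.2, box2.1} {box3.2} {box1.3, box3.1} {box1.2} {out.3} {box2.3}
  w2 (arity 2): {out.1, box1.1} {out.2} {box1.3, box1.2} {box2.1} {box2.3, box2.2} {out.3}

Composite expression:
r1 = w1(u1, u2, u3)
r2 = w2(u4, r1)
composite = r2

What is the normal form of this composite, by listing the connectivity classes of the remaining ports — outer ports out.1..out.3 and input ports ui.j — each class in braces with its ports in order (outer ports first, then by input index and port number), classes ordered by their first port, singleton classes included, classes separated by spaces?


{out.1, u4.1} {out.2} {out.3} {u1.1} {u1.2} {u1.3, u3.1} {u2.1} {u2.2, u3.3} {u2.3} {u3.2} {u4.2, u4.3}

Reachability decides: close wires over w2-identified ports.
w1 over (u1, u2, u3) gives {out.1, u1.1} {out.2, u2.1} {out.3} {u1.2} {u1.3, u3.1} {u2.2, u3.3} {u2.3} {u3.2}, out.j being that stage's outer ports
w2 over (u4, u1, u2, u3) gives {out.1, u4.1} {out.2} {out.3} {u1.1} {u1.2} {u1.3, u3.1} {u2.1} {u2.2, u3.3} {u2.3} {u3.2} {u4.2, u4.3}, out.j being that stage's outer ports


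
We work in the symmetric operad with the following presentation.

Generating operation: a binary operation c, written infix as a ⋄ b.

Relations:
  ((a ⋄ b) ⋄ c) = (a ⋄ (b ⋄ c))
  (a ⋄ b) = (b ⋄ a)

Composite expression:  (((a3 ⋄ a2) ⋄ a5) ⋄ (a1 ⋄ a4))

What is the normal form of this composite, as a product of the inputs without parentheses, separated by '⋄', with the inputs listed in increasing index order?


With c associative and commutative, the a-input set is all that matters.
(a3 ⋄ a2) flattens to a3 ⋄ a2
((a3 ⋄ a2) ⋄ a5) flattens to a3 ⋄ a2 ⋄ a5
(a1 ⋄ a4) flattens to a1 ⋄ a4
(((a3 ⋄ a2) ⋄ a5) ⋄ (a1 ⋄ a4)) flattens to a3 ⋄ a2 ⋄ a5 ⋄ a1 ⋄ a4
rearranged into index order: a1 ⋄ a2 ⋄ a3 ⋄ a4 ⋄ a5

a1 ⋄ a2 ⋄ a3 ⋄ a4 ⋄ a5


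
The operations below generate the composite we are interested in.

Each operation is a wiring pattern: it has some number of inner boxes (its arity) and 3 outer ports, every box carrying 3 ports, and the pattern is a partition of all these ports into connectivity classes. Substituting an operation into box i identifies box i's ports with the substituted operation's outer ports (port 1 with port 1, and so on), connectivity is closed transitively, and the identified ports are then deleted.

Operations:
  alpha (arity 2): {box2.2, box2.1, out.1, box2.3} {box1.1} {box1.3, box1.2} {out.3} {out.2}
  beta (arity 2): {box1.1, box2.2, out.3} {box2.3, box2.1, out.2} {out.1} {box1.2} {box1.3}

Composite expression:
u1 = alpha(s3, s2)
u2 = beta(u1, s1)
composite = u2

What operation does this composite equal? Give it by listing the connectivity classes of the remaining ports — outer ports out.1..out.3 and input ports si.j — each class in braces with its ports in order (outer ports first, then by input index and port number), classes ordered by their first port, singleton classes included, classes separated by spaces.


Substituting into beta glues patterns; closure does the rest.
alpha over (s3, s2) gives {out.1, s2.1, s2.2, s2.3} {out.2} {out.3} {s3.1} {s3.2, s3.3}, out.j being that stage's outer ports
beta over (s3, s2, s1) gives {out.1} {out.2, s1.1, s1.3} {out.3, s1.2, s2.1, s2.2, s2.3} {s3.1} {s3.2, s3.3}, out.j being that stage's outer ports

{out.1} {out.2, s1.1, s1.3} {out.3, s1.2, s2.1, s2.2, s2.3} {s3.1} {s3.2, s3.3}


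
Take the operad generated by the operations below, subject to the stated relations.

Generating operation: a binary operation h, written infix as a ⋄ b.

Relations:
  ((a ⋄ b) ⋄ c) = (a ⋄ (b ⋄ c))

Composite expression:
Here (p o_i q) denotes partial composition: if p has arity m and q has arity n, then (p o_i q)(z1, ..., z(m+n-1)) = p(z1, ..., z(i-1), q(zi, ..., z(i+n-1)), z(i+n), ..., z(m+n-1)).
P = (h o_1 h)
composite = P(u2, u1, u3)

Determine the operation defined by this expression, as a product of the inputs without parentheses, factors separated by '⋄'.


u2 ⋄ u1 ⋄ u3


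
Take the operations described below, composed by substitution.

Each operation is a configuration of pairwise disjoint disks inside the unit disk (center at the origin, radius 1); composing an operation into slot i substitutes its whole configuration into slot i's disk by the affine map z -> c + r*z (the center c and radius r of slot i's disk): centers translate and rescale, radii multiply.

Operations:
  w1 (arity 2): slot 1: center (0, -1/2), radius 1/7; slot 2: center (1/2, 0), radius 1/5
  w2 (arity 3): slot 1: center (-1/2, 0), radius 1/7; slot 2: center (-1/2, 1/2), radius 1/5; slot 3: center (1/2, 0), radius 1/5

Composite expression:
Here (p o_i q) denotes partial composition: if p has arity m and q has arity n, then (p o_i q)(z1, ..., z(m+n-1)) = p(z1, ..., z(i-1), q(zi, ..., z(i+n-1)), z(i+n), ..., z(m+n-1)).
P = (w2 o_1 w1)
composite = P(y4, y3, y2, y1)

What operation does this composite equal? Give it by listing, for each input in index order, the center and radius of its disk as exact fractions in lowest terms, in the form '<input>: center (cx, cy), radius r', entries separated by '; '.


Nesting under w2 composes maps z -> c + r*z down each y-path.
input y4: composing its 2 substitution steps yields center (-1/2, -1/14), radius 1/49
input y3: composing its 2 substitution steps yields center (-3/7, 0), radius 1/35
input y2: composing its 1 substitution step yields center (-1/2, 1/2), radius 1/5
input y1: composing its 1 substitution step yields center (1/2, 0), radius 1/5

y1: center (1/2, 0), radius 1/5; y2: center (-1/2, 1/2), radius 1/5; y3: center (-3/7, 0), radius 1/35; y4: center (-1/2, -1/14), radius 1/49


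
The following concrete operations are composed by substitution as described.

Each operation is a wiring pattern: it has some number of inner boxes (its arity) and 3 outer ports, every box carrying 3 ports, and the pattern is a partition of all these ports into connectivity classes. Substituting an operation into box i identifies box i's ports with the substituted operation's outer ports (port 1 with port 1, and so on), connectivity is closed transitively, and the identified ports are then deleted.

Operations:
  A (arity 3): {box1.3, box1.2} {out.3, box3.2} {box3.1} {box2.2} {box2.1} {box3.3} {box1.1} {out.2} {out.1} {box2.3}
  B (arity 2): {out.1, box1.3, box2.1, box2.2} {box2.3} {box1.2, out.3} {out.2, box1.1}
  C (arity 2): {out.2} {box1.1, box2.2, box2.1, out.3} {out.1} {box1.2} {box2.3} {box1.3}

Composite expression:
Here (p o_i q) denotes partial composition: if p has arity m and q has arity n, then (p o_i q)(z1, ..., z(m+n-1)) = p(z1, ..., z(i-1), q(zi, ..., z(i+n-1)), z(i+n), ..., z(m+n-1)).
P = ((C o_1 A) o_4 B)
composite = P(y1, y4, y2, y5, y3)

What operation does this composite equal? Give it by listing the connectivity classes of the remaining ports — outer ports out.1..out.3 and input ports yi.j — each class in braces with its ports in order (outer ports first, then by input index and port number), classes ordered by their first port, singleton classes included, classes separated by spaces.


{out.1} {out.2} {out.3, y3.1, y3.2, y5.1, y5.3} {y1.1} {y1.2, y1.3} {y2.1} {y2.2} {y2.3} {y3.3} {y4.1} {y4.2} {y4.3} {y5.2}

Reachability decides: close wires over C-identified ports.
stage A: inputs (y1, y4, y2), connectivity {out.1} {out.2} {out.3, y2.2} {y1.1} {y1.2, y1.3} {y2.1} {y2.3} {y4.1} {y4.2} {y4.3}, out.j its boundary
stage B: inputs (y5, y3), connectivity {out.1, y3.1, y3.2, y5.3} {out.2, y5.1} {out.3, y5.2} {y3.3}, out.j its boundary
stage C: inputs (y1, y4, y2, y5, y3), connectivity {out.1} {out.2} {out.3, y3.1, y3.2, y5.1, y5.3} {y1.1} {y1.2, y1.3} {y2.1} {y2.2} {y2.3} {y3.3} {y4.1} {y4.2} {y4.3} {y5.2}, out.j its boundary


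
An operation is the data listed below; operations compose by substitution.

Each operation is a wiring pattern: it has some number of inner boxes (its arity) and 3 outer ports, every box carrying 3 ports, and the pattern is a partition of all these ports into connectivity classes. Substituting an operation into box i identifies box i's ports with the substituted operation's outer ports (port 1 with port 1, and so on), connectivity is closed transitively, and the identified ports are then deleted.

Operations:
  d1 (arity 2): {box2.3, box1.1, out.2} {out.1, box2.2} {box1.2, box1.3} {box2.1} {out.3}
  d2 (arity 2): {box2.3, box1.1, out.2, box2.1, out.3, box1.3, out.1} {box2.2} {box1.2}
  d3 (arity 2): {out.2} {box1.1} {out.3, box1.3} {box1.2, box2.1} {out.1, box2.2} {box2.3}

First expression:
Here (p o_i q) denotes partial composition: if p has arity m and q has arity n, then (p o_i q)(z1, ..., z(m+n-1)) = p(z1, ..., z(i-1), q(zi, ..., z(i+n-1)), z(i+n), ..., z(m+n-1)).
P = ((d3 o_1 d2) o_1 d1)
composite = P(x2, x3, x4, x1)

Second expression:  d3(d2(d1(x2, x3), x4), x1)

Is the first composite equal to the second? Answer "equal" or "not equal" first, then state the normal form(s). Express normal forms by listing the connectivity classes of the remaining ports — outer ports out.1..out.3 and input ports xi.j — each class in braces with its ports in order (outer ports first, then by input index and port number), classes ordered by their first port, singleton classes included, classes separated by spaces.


equal: each reduces to {out.1, x1.2} {out.2} {out.3, x1.1, x3.2, x4.1, x4.3} {x1.3} {x2.1, x3.3} {x2.2, x2.3} {x3.1} {x4.2}

The first composite normalizes to {out.1, x1.2} {out.2} {out.3, x1.1, x3.2, x4.1, x4.3} {x1.3} {x2.1, x3.3} {x2.2, x2.3} {x3.1} {x4.2}
The second composite normalizes to {out.1, x1.2} {out.2} {out.3, x1.1, x3.2, x4.1, x4.3} {x1.3} {x2.1, x3.3} {x2.2, x2.3} {x3.1} {x4.2}
Same normal form: equal.


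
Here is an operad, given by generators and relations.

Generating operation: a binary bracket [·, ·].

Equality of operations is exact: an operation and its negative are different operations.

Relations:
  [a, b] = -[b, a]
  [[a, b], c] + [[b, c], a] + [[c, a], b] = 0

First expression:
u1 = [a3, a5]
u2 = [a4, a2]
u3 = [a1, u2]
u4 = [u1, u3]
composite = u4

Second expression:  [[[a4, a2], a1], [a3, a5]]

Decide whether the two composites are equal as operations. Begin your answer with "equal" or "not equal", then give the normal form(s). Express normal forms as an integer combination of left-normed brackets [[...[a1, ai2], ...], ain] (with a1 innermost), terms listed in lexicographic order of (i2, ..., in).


The first expression, normalized: [[[[a1, a2], a4], a3], a5] - [[[[a1, a2], a4], a5], a3] - [[[[a1, a4], a2], a3], a5] + [[[[a1, a4], a2], a5], a3]
The second expression, normalized: [[[[a1, a2], a4], a3], a5] - [[[[a1, a2], a4], a5], a3] - [[[[a1, a4], a2], a3], a5] + [[[[a1, a4], a2], a5], a3]
The forms coincide; equal.

equal; the common form is [[[[a1, a2], a4], a3], a5] - [[[[a1, a2], a4], a5], a3] - [[[[a1, a4], a2], a3], a5] + [[[[a1, a4], a2], a5], a3]


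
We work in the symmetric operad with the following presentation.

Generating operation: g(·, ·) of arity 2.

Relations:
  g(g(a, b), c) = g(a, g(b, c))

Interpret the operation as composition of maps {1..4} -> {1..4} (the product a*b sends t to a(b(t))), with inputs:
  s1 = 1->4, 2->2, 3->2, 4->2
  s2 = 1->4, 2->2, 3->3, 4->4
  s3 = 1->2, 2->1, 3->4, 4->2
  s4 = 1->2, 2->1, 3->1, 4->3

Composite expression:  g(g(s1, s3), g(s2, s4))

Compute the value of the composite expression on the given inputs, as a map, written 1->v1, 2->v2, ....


1->4, 2->2, 3->2, 4->2


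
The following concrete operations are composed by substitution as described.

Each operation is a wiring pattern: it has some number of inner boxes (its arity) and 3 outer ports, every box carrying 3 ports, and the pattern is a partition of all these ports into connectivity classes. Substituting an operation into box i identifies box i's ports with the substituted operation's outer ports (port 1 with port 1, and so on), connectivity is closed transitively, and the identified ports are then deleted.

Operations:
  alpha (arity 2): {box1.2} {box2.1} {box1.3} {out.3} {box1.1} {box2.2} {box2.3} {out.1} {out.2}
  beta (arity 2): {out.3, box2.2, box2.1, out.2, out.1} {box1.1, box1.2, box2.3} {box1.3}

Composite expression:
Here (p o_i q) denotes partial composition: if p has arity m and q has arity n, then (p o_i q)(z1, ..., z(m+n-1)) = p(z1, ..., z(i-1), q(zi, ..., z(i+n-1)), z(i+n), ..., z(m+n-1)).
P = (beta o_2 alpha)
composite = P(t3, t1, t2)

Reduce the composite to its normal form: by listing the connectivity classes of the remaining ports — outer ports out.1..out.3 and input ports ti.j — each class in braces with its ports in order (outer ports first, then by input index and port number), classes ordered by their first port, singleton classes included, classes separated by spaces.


{out.1, out.2, out.3} {t1.1} {t1.2} {t1.3} {t2.1} {t2.2} {t2.3} {t3.1, t3.2} {t3.3}

Treat the ports identified at beta as solder joints: merge, then drop.
alpha over (t1, t2) gives {out.1} {out.2} {out.3} {t1.1} {t1.2} {t1.3} {t2.1} {t2.2} {t2.3}, out.j being that stage's outer ports
beta over (t3, t1, t2) gives {out.1, out.2, out.3} {t1.1} {t1.2} {t1.3} {t2.1} {t2.2} {t2.3} {t3.1, t3.2} {t3.3}, out.j being that stage's outer ports
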